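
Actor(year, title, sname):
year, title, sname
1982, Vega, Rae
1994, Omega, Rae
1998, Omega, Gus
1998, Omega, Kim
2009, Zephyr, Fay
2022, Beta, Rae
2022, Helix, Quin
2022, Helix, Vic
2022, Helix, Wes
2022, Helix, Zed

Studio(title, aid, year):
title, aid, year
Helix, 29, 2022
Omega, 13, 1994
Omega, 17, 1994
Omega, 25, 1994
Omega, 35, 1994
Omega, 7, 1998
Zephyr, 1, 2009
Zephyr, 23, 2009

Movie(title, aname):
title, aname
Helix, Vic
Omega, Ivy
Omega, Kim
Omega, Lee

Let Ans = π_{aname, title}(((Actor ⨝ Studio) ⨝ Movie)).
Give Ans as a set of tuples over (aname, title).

Joining Actor and Studio on year, title yields {(1994, Omega, Rae, 13), (1994, Omega, Rae, 17), (1994, Omega, Rae, 25), (1994, Omega, Rae, 35), (1998, Omega, Gus, 7), (1998, Omega, Kim, 7), (2009, Zephyr, Fay, 1), (2009, Zephyr, Fay, 23), (2022, Helix, Quin, 29), (2022, Helix, Vic, 29), (2022, Helix, Wes, 29), (2022, Helix, Zed, 29)}.
Joining (Actor ⨝ Studio) and Movie on title yields {(1994, Omega, Rae, 13, Ivy), (1994, Omega, Rae, 13, Kim), (1994, Omega, Rae, 13, Lee), (1994, Omega, Rae, 17, Ivy), (1994, Omega, Rae, 17, Kim), (1994, Omega, Rae, 17, Lee), (1994, Omega, Rae, 25, Ivy), (1994, Omega, Rae, 25, Kim), (1994, Omega, Rae, 25, Lee), (1994, Omega, Rae, 35, Ivy), (1994, Omega, Rae, 35, Kim), (1994, Omega, Rae, 35, Lee), (1998, Omega, Gus, 7, Ivy), (1998, Omega, Gus, 7, Kim), (1998, Omega, Gus, 7, Lee), (1998, Omega, Kim, 7, Ivy), (1998, Omega, Kim, 7, Kim), (1998, Omega, Kim, 7, Lee), (2022, Helix, Quin, 29, Vic), (2022, Helix, Vic, 29, Vic), (2022, Helix, Wes, 29, Vic), (2022, Helix, Zed, 29, Vic)}.
π_{aname, title} gives {(Ivy, Omega), (Kim, Omega), (Lee, Omega), (Vic, Helix)} (18 duplicate(s) eliminated).

{(Ivy, Omega), (Kim, Omega), (Lee, Omega), (Vic, Helix)}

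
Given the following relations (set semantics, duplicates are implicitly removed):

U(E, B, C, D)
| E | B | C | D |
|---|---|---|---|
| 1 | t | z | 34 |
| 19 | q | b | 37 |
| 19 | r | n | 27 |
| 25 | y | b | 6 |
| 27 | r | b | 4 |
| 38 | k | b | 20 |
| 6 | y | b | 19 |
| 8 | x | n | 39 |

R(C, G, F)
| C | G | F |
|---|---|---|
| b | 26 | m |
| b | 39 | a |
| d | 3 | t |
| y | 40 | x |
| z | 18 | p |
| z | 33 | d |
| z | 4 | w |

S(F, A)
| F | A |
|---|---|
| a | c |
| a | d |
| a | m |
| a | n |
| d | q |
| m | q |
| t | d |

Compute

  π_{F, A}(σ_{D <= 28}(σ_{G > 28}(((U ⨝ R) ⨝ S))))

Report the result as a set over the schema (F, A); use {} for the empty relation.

Natural join on C: {(1, t, z, 34, 18, p), (1, t, z, 34, 33, d), (1, t, z, 34, 4, w), (19, q, b, 37, 26, m), (19, q, b, 37, 39, a), (25, y, b, 6, 26, m), (25, y, b, 6, 39, a), (27, r, b, 4, 26, m), (27, r, b, 4, 39, a), (38, k, b, 20, 26, m), (38, k, b, 20, 39, a), (6, y, b, 19, 26, m), (6, y, b, 19, 39, a)}
Natural join on F: {(1, t, z, 34, 33, d, q), (19, q, b, 37, 26, m, q), (19, q, b, 37, 39, a, c), (19, q, b, 37, 39, a, d), (19, q, b, 37, 39, a, m), (19, q, b, 37, 39, a, n), (25, y, b, 6, 26, m, q), (25, y, b, 6, 39, a, c), (25, y, b, 6, 39, a, d), (25, y, b, 6, 39, a, m), (25, y, b, 6, 39, a, n), (27, r, b, 4, 26, m, q), (27, r, b, 4, 39, a, c), (27, r, b, 4, 39, a, d), (27, r, b, 4, 39, a, m), (27, r, b, 4, 39, a, n), (38, k, b, 20, 26, m, q), (38, k, b, 20, 39, a, c), (38, k, b, 20, 39, a, d), (38, k, b, 20, 39, a, m), (38, k, b, 20, 39, a, n), (6, y, b, 19, 26, m, q), (6, y, b, 19, 39, a, c), (6, y, b, 19, 39, a, d), (6, y, b, 19, 39, a, m), (6, y, b, 19, 39, a, n)}
Selection G > 28: {(1, t, z, 34, 33, d, q), (19, q, b, 37, 39, a, c), (19, q, b, 37, 39, a, d), (19, q, b, 37, 39, a, m), (19, q, b, 37, 39, a, n), (25, y, b, 6, 39, a, c), (25, y, b, 6, 39, a, d), (25, y, b, 6, 39, a, m), (25, y, b, 6, 39, a, n), (27, r, b, 4, 39, a, c), (27, r, b, 4, 39, a, d), (27, r, b, 4, 39, a, m), (27, r, b, 4, 39, a, n), (38, k, b, 20, 39, a, c), (38, k, b, 20, 39, a, d), (38, k, b, 20, 39, a, m), (38, k, b, 20, 39, a, n), (6, y, b, 19, 39, a, c), (6, y, b, 19, 39, a, d), (6, y, b, 19, 39, a, m), (6, y, b, 19, 39, a, n)}
Selection D <= 28: {(25, y, b, 6, 39, a, c), (25, y, b, 6, 39, a, d), (25, y, b, 6, 39, a, m), (25, y, b, 6, 39, a, n), (27, r, b, 4, 39, a, c), (27, r, b, 4, 39, a, d), (27, r, b, 4, 39, a, m), (27, r, b, 4, 39, a, n), (38, k, b, 20, 39, a, c), (38, k, b, 20, 39, a, d), (38, k, b, 20, 39, a, m), (38, k, b, 20, 39, a, n), (6, y, b, 19, 39, a, c), (6, y, b, 19, 39, a, d), (6, y, b, 19, 39, a, m), (6, y, b, 19, 39, a, n)}
π[F, A]: project onto (F, A) (12 duplicate(s) eliminated) → {(a, c), (a, d), (a, m), (a, n)}

{(a, c), (a, d), (a, m), (a, n)}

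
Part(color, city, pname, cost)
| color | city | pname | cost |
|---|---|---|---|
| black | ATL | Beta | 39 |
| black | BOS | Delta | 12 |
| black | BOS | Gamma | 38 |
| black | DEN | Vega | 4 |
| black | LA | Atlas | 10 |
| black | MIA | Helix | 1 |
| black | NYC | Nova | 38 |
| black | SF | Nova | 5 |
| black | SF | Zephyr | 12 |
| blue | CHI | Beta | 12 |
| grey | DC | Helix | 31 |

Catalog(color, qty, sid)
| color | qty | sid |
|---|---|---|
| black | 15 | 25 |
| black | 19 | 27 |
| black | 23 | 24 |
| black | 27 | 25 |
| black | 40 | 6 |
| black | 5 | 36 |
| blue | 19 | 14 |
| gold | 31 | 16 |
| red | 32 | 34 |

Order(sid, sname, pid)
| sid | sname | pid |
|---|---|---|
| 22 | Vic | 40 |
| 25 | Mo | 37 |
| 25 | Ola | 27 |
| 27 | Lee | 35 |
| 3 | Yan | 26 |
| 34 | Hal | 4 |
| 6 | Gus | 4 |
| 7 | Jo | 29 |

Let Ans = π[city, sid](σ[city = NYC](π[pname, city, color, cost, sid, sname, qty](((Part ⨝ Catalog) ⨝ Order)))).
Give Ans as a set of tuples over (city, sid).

{(NYC, 25), (NYC, 27), (NYC, 6)}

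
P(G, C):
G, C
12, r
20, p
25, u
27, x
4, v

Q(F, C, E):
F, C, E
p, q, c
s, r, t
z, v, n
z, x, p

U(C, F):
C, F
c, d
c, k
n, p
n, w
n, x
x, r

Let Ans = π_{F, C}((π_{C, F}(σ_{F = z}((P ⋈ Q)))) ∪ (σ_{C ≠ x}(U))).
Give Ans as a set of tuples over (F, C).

Natural join on C: {(12, r, s, t), (27, x, z, p), (4, v, z, n)}
σ[F = z]: keep tuples satisfying F = z → {(27, x, z, p), (4, v, z, n)}
Keep only column(s) C, F: {(v, z), (x, z)}
σ[C ≠ x]: keep tuples satisfying C ≠ x → {(c, d), (c, k), (n, p), (n, w), (n, x)}
Taking the union: {(c, d), (c, k), (n, p), (n, w), (n, x), (v, z), (x, z)}
Keep only column(s) F, C: {(d, c), (k, c), (p, n), (w, n), (x, n), (z, v), (z, x)}

{(d, c), (k, c), (p, n), (w, n), (x, n), (z, v), (z, x)}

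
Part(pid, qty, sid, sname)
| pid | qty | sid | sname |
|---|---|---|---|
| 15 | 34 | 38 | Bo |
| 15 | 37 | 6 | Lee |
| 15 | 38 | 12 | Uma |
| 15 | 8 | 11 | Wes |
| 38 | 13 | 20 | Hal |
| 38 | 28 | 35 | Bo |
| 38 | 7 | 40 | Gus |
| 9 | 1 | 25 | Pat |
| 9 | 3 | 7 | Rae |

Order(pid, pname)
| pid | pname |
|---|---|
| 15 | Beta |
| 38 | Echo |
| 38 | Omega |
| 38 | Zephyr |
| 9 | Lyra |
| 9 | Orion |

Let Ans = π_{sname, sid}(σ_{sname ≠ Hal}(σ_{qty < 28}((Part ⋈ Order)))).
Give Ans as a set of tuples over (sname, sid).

Natural join on pid: {(15, 34, 38, Bo, Beta), (15, 37, 6, Lee, Beta), (15, 38, 12, Uma, Beta), (15, 8, 11, Wes, Beta), (38, 13, 20, Hal, Echo), (38, 13, 20, Hal, Omega), (38, 13, 20, Hal, Zephyr), (38, 28, 35, Bo, Echo), (38, 28, 35, Bo, Omega), (38, 28, 35, Bo, Zephyr), (38, 7, 40, Gus, Echo), (38, 7, 40, Gus, Omega), (38, 7, 40, Gus, Zephyr), (9, 1, 25, Pat, Lyra), (9, 1, 25, Pat, Orion), (9, 3, 7, Rae, Lyra), (9, 3, 7, Rae, Orion)}
Apply σ_{qty < 28}; surviving tuples: {(15, 8, 11, Wes, Beta), (38, 13, 20, Hal, Echo), (38, 13, 20, Hal, Omega), (38, 13, 20, Hal, Zephyr), (38, 7, 40, Gus, Echo), (38, 7, 40, Gus, Omega), (38, 7, 40, Gus, Zephyr), (9, 1, 25, Pat, Lyra), (9, 1, 25, Pat, Orion), (9, 3, 7, Rae, Lyra), (9, 3, 7, Rae, Orion)}
Apply σ_{sname ≠ Hal}; surviving tuples: {(15, 8, 11, Wes, Beta), (38, 7, 40, Gus, Echo), (38, 7, 40, Gus, Omega), (38, 7, 40, Gus, Zephyr), (9, 1, 25, Pat, Lyra), (9, 1, 25, Pat, Orion), (9, 3, 7, Rae, Lyra), (9, 3, 7, Rae, Orion)}
π_{sname, sid} gives {(Gus, 40), (Pat, 25), (Rae, 7), (Wes, 11)} (4 duplicate(s) eliminated).

{(Gus, 40), (Pat, 25), (Rae, 7), (Wes, 11)}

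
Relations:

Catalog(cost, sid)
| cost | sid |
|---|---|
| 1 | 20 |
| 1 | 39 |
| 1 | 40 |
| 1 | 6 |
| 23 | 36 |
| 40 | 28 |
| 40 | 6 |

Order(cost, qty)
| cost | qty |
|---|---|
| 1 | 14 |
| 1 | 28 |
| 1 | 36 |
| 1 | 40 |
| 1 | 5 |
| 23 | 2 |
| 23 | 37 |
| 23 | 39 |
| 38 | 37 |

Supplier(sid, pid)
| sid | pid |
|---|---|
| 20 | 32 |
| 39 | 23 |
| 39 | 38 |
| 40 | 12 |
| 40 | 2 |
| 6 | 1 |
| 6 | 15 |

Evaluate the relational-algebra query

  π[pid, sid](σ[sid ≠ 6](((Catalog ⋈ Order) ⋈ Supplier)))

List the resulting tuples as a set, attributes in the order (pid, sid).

Natural join on cost: {(1, 20, 14), (1, 20, 28), (1, 20, 36), (1, 20, 40), (1, 20, 5), (1, 39, 14), (1, 39, 28), (1, 39, 36), (1, 39, 40), (1, 39, 5), (1, 40, 14), (1, 40, 28), (1, 40, 36), (1, 40, 40), (1, 40, 5), (1, 6, 14), (1, 6, 28), (1, 6, 36), (1, 6, 40), (1, 6, 5), (23, 36, 2), (23, 36, 37), (23, 36, 39)}
Natural join on sid: {(1, 20, 14, 32), (1, 20, 28, 32), (1, 20, 36, 32), (1, 20, 40, 32), (1, 20, 5, 32), (1, 39, 14, 23), (1, 39, 14, 38), (1, 39, 28, 23), (1, 39, 28, 38), (1, 39, 36, 23), (1, 39, 36, 38), (1, 39, 40, 23), (1, 39, 40, 38), (1, 39, 5, 23), (1, 39, 5, 38), (1, 40, 14, 12), (1, 40, 14, 2), (1, 40, 28, 12), (1, 40, 28, 2), (1, 40, 36, 12), (1, 40, 36, 2), (1, 40, 40, 12), (1, 40, 40, 2), (1, 40, 5, 12), (1, 40, 5, 2), (1, 6, 14, 1), (1, 6, 14, 15), (1, 6, 28, 1), (1, 6, 28, 15), (1, 6, 36, 1), (1, 6, 36, 15), (1, 6, 40, 1), (1, 6, 40, 15), (1, 6, 5, 1), (1, 6, 5, 15)}
Apply σ_{sid ≠ 6}; surviving tuples: {(1, 20, 14, 32), (1, 20, 28, 32), (1, 20, 36, 32), (1, 20, 40, 32), (1, 20, 5, 32), (1, 39, 14, 23), (1, 39, 14, 38), (1, 39, 28, 23), (1, 39, 28, 38), (1, 39, 36, 23), (1, 39, 36, 38), (1, 39, 40, 23), (1, 39, 40, 38), (1, 39, 5, 23), (1, 39, 5, 38), (1, 40, 14, 12), (1, 40, 14, 2), (1, 40, 28, 12), (1, 40, 28, 2), (1, 40, 36, 12), (1, 40, 36, 2), (1, 40, 40, 12), (1, 40, 40, 2), (1, 40, 5, 12), (1, 40, 5, 2)}
π[pid, sid]: project onto (pid, sid) (20 duplicate(s) eliminated) → {(12, 40), (2, 40), (23, 39), (32, 20), (38, 39)}

{(12, 40), (2, 40), (23, 39), (32, 20), (38, 39)}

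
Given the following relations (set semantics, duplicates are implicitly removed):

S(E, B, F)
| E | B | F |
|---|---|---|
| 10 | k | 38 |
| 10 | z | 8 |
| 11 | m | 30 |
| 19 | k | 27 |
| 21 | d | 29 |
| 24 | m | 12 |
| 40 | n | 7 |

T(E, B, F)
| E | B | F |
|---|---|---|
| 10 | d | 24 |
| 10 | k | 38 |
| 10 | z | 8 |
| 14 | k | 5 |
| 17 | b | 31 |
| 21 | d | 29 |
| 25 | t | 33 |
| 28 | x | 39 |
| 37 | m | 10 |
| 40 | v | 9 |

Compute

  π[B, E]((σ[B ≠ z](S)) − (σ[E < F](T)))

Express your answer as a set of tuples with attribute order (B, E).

Filtering on B ≠ z leaves {(10, k, 38), (11, m, 30), (19, k, 27), (21, d, 29), (24, m, 12), (40, n, 7)}.
Filtering on E < F leaves {(10, d, 24), (10, k, 38), (17, b, 31), (21, d, 29), (25, t, 33), (28, x, 39)}.
Set difference of the two operands is {(11, m, 30), (19, k, 27), (24, m, 12), (40, n, 7)}.
π_{B, E} gives {(k, 19), (m, 11), (m, 24), (n, 40)}.

{(k, 19), (m, 11), (m, 24), (n, 40)}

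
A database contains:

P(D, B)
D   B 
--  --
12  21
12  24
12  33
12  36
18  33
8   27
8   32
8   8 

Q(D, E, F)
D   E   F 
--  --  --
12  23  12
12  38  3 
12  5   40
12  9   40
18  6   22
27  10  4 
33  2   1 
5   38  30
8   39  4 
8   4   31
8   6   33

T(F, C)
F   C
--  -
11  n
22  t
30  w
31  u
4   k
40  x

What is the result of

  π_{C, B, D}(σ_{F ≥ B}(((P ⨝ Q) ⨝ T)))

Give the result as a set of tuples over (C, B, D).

{(u, 27, 8), (u, 8, 8), (x, 21, 12), (x, 24, 12), (x, 33, 12), (x, 36, 12)}

Natural join on D: {(12, 21, 23, 12), (12, 21, 38, 3), (12, 21, 5, 40), (12, 21, 9, 40), (12, 24, 23, 12), (12, 24, 38, 3), (12, 24, 5, 40), (12, 24, 9, 40), (12, 33, 23, 12), (12, 33, 38, 3), (12, 33, 5, 40), (12, 33, 9, 40), (12, 36, 23, 12), (12, 36, 38, 3), (12, 36, 5, 40), (12, 36, 9, 40), (18, 33, 6, 22), (8, 27, 39, 4), (8, 27, 4, 31), (8, 27, 6, 33), (8, 32, 39, 4), (8, 32, 4, 31), (8, 32, 6, 33), (8, 8, 39, 4), (8, 8, 4, 31), (8, 8, 6, 33)}
Natural join on F: {(12, 21, 5, 40, x), (12, 21, 9, 40, x), (12, 24, 5, 40, x), (12, 24, 9, 40, x), (12, 33, 5, 40, x), (12, 33, 9, 40, x), (12, 36, 5, 40, x), (12, 36, 9, 40, x), (18, 33, 6, 22, t), (8, 27, 39, 4, k), (8, 27, 4, 31, u), (8, 32, 39, 4, k), (8, 32, 4, 31, u), (8, 8, 39, 4, k), (8, 8, 4, 31, u)}
Filtering on F ≥ B leaves {(12, 21, 5, 40, x), (12, 21, 9, 40, x), (12, 24, 5, 40, x), (12, 24, 9, 40, x), (12, 33, 5, 40, x), (12, 33, 9, 40, x), (12, 36, 5, 40, x), (12, 36, 9, 40, x), (8, 27, 4, 31, u), (8, 8, 4, 31, u)}.
Keep only column(s) C, B, D (4 duplicate(s) eliminated): {(u, 27, 8), (u, 8, 8), (x, 21, 12), (x, 24, 12), (x, 33, 12), (x, 36, 12)}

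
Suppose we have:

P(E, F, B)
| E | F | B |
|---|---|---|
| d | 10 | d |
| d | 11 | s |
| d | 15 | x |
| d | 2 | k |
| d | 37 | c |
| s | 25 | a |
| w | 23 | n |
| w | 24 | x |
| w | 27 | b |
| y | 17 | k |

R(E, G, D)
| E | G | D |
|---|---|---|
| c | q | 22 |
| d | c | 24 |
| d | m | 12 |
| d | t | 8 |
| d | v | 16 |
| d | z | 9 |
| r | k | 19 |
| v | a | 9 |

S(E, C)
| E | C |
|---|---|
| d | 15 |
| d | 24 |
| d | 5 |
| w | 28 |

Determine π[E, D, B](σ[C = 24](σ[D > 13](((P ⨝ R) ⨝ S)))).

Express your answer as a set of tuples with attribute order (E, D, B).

Natural join on E: {(d, 10, d, c, 24), (d, 10, d, m, 12), (d, 10, d, t, 8), (d, 10, d, v, 16), (d, 10, d, z, 9), (d, 11, s, c, 24), (d, 11, s, m, 12), (d, 11, s, t, 8), (d, 11, s, v, 16), (d, 11, s, z, 9), (d, 15, x, c, 24), (d, 15, x, m, 12), (d, 15, x, t, 8), (d, 15, x, v, 16), (d, 15, x, z, 9), (d, 2, k, c, 24), (d, 2, k, m, 12), (d, 2, k, t, 8), (d, 2, k, v, 16), (d, 2, k, z, 9), (d, 37, c, c, 24), (d, 37, c, m, 12), (d, 37, c, t, 8), (d, 37, c, v, 16), (d, 37, c, z, 9)}
Natural join on E: {(d, 10, d, c, 24, 15), (d, 10, d, c, 24, 24), (d, 10, d, c, 24, 5), (d, 10, d, m, 12, 15), (d, 10, d, m, 12, 24), (d, 10, d, m, 12, 5), (d, 10, d, t, 8, 15), (d, 10, d, t, 8, 24), (d, 10, d, t, 8, 5), (d, 10, d, v, 16, 15), (d, 10, d, v, 16, 24), (d, 10, d, v, 16, 5), (d, 10, d, z, 9, 15), (d, 10, d, z, 9, 24), (d, 10, d, z, 9, 5), (d, 11, s, c, 24, 15), (d, 11, s, c, 24, 24), (d, 11, s, c, 24, 5), (d, 11, s, m, 12, 15), (d, 11, s, m, 12, 24), (d, 11, s, m, 12, 5), (d, 11, s, t, 8, 15), (d, 11, s, t, 8, 24), (d, 11, s, t, 8, 5), (d, 11, s, v, 16, 15), (d, 11, s, v, 16, 24), (d, 11, s, v, 16, 5), (d, 11, s, z, 9, 15), (d, 11, s, z, 9, 24), (d, 11, s, z, 9, 5), (d, 15, x, c, 24, 15), (d, 15, x, c, 24, 24), (d, 15, x, c, 24, 5), (d, 15, x, m, 12, 15), (d, 15, x, m, 12, 24), (d, 15, x, m, 12, 5), (d, 15, x, t, 8, 15), (d, 15, x, t, 8, 24), (d, 15, x, t, 8, 5), (d, 15, x, v, 16, 15), (d, 15, x, v, 16, 24), (d, 15, x, v, 16, 5), (d, 15, x, z, 9, 15), (d, 15, x, z, 9, 24), (d, 15, x, z, 9, 5), (d, 2, k, c, 24, 15), (d, 2, k, c, 24, 24), (d, 2, k, c, 24, 5), (d, 2, k, m, 12, 15), (d, 2, k, m, 12, 24), (d, 2, k, m, 12, 5), (d, 2, k, t, 8, 15), (d, 2, k, t, 8, 24), (d, 2, k, t, 8, 5), (d, 2, k, v, 16, 15), (d, 2, k, v, 16, 24), (d, 2, k, v, 16, 5), (d, 2, k, z, 9, 15), (d, 2, k, z, 9, 24), (d, 2, k, z, 9, 5), (d, 37, c, c, 24, 15), (d, 37, c, c, 24, 24), (d, 37, c, c, 24, 5), (d, 37, c, m, 12, 15), (d, 37, c, m, 12, 24), (d, 37, c, m, 12, 5), (d, 37, c, t, 8, 15), (d, 37, c, t, 8, 24), (d, 37, c, t, 8, 5), (d, 37, c, v, 16, 15), (d, 37, c, v, 16, 24), (d, 37, c, v, 16, 5), (d, 37, c, z, 9, 15), (d, 37, c, z, 9, 24), (d, 37, c, z, 9, 5)}
σ[D > 13]: keep tuples satisfying D > 13 → {(d, 10, d, c, 24, 15), (d, 10, d, c, 24, 24), (d, 10, d, c, 24, 5), (d, 10, d, v, 16, 15), (d, 10, d, v, 16, 24), (d, 10, d, v, 16, 5), (d, 11, s, c, 24, 15), (d, 11, s, c, 24, 24), (d, 11, s, c, 24, 5), (d, 11, s, v, 16, 15), (d, 11, s, v, 16, 24), (d, 11, s, v, 16, 5), (d, 15, x, c, 24, 15), (d, 15, x, c, 24, 24), (d, 15, x, c, 24, 5), (d, 15, x, v, 16, 15), (d, 15, x, v, 16, 24), (d, 15, x, v, 16, 5), (d, 2, k, c, 24, 15), (d, 2, k, c, 24, 24), (d, 2, k, c, 24, 5), (d, 2, k, v, 16, 15), (d, 2, k, v, 16, 24), (d, 2, k, v, 16, 5), (d, 37, c, c, 24, 15), (d, 37, c, c, 24, 24), (d, 37, c, c, 24, 5), (d, 37, c, v, 16, 15), (d, 37, c, v, 16, 24), (d, 37, c, v, 16, 5)}
σ[C = 24]: keep tuples satisfying C = 24 → {(d, 10, d, c, 24, 24), (d, 10, d, v, 16, 24), (d, 11, s, c, 24, 24), (d, 11, s, v, 16, 24), (d, 15, x, c, 24, 24), (d, 15, x, v, 16, 24), (d, 2, k, c, 24, 24), (d, 2, k, v, 16, 24), (d, 37, c, c, 24, 24), (d, 37, c, v, 16, 24)}
Projecting to E, D, B: {(d, 16, c), (d, 16, d), (d, 16, k), (d, 16, s), (d, 16, x), (d, 24, c), (d, 24, d), (d, 24, k), (d, 24, s), (d, 24, x)}

{(d, 16, c), (d, 16, d), (d, 16, k), (d, 16, s), (d, 16, x), (d, 24, c), (d, 24, d), (d, 24, k), (d, 24, s), (d, 24, x)}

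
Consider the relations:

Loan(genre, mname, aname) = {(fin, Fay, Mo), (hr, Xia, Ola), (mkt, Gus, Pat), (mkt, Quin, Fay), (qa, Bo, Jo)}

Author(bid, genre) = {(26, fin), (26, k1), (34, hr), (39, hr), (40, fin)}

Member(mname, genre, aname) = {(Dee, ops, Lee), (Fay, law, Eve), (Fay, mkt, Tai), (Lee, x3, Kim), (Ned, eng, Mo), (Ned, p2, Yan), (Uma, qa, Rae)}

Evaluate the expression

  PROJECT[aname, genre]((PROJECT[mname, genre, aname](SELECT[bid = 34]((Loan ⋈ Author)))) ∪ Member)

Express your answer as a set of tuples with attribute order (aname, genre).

{(Eve, law), (Kim, x3), (Lee, ops), (Mo, eng), (Ola, hr), (Rae, qa), (Tai, mkt), (Yan, p2)}

Loan ⋈ Author (natural join on genre): {(fin, Fay, Mo, 26), (fin, Fay, Mo, 40), (hr, Xia, Ola, 34), (hr, Xia, Ola, 39)}
Selection bid = 34: {(hr, Xia, Ola, 34)}
π[mname, genre, aname]: project onto (mname, genre, aname) → {(Xia, hr, Ola)}
Taking the union: {(Dee, ops, Lee), (Fay, law, Eve), (Fay, mkt, Tai), (Lee, x3, Kim), (Ned, eng, Mo), (Ned, p2, Yan), (Uma, qa, Rae), (Xia, hr, Ola)}
π[aname, genre]: project onto (aname, genre) → {(Eve, law), (Kim, x3), (Lee, ops), (Mo, eng), (Ola, hr), (Rae, qa), (Tai, mkt), (Yan, p2)}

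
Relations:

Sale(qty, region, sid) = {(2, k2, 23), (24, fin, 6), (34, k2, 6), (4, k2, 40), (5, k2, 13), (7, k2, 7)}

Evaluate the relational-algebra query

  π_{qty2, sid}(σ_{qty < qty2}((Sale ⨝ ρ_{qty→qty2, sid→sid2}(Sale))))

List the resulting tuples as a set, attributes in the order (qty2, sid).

ρ[qty→qty2, sid→sid2]: schema becomes (qty2, region, sid2); tuples unchanged.
Sale ⋈ ρ_{qty→qty2, sid→sid2}(Sale) (natural join on region): {(2, k2, 23, 2, 23), (2, k2, 23, 34, 6), (2, k2, 23, 4, 40), (2, k2, 23, 5, 13), (2, k2, 23, 7, 7), (24, fin, 6, 24, 6), (34, k2, 6, 2, 23), (34, k2, 6, 34, 6), (34, k2, 6, 4, 40), (34, k2, 6, 5, 13), (34, k2, 6, 7, 7), (4, k2, 40, 2, 23), (4, k2, 40, 34, 6), (4, k2, 40, 4, 40), (4, k2, 40, 5, 13), (4, k2, 40, 7, 7), (5, k2, 13, 2, 23), (5, k2, 13, 34, 6), (5, k2, 13, 4, 40), (5, k2, 13, 5, 13), (5, k2, 13, 7, 7), (7, k2, 7, 2, 23), (7, k2, 7, 34, 6), (7, k2, 7, 4, 40), (7, k2, 7, 5, 13), (7, k2, 7, 7, 7)}
Selection qty < qty2: {(2, k2, 23, 34, 6), (2, k2, 23, 4, 40), (2, k2, 23, 5, 13), (2, k2, 23, 7, 7), (4, k2, 40, 34, 6), (4, k2, 40, 5, 13), (4, k2, 40, 7, 7), (5, k2, 13, 34, 6), (5, k2, 13, 7, 7), (7, k2, 7, 34, 6)}
Projecting to qty2, sid: {(34, 13), (34, 23), (34, 40), (34, 7), (4, 23), (5, 23), (5, 40), (7, 13), (7, 23), (7, 40)}

{(34, 13), (34, 23), (34, 40), (34, 7), (4, 23), (5, 23), (5, 40), (7, 13), (7, 23), (7, 40)}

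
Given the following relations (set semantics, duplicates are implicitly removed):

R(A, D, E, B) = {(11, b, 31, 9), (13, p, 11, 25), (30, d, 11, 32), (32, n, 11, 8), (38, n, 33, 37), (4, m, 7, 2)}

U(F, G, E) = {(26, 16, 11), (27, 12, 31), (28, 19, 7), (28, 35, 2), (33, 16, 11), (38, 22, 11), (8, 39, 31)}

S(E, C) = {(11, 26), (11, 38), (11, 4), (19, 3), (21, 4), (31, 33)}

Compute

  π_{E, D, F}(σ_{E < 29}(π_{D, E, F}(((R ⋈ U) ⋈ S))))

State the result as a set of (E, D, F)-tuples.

R ⋈ U (natural join on E): {(11, b, 31, 9, 27, 12), (11, b, 31, 9, 8, 39), (13, p, 11, 25, 26, 16), (13, p, 11, 25, 33, 16), (13, p, 11, 25, 38, 22), (30, d, 11, 32, 26, 16), (30, d, 11, 32, 33, 16), (30, d, 11, 32, 38, 22), (32, n, 11, 8, 26, 16), (32, n, 11, 8, 33, 16), (32, n, 11, 8, 38, 22), (4, m, 7, 2, 28, 19)}
(R ⋈ U) ⋈ S (natural join on E): {(11, b, 31, 9, 27, 12, 33), (11, b, 31, 9, 8, 39, 33), (13, p, 11, 25, 26, 16, 26), (13, p, 11, 25, 26, 16, 38), (13, p, 11, 25, 26, 16, 4), (13, p, 11, 25, 33, 16, 26), (13, p, 11, 25, 33, 16, 38), (13, p, 11, 25, 33, 16, 4), (13, p, 11, 25, 38, 22, 26), (13, p, 11, 25, 38, 22, 38), (13, p, 11, 25, 38, 22, 4), (30, d, 11, 32, 26, 16, 26), (30, d, 11, 32, 26, 16, 38), (30, d, 11, 32, 26, 16, 4), (30, d, 11, 32, 33, 16, 26), (30, d, 11, 32, 33, 16, 38), (30, d, 11, 32, 33, 16, 4), (30, d, 11, 32, 38, 22, 26), (30, d, 11, 32, 38, 22, 38), (30, d, 11, 32, 38, 22, 4), (32, n, 11, 8, 26, 16, 26), (32, n, 11, 8, 26, 16, 38), (32, n, 11, 8, 26, 16, 4), (32, n, 11, 8, 33, 16, 26), (32, n, 11, 8, 33, 16, 38), (32, n, 11, 8, 33, 16, 4), (32, n, 11, 8, 38, 22, 26), (32, n, 11, 8, 38, 22, 38), (32, n, 11, 8, 38, 22, 4)}
Keep only column(s) D, E, F (18 duplicate(s) eliminated): {(b, 31, 27), (b, 31, 8), (d, 11, 26), (d, 11, 33), (d, 11, 38), (n, 11, 26), (n, 11, 33), (n, 11, 38), (p, 11, 26), (p, 11, 33), (p, 11, 38)}
Apply σ_{E < 29}; surviving tuples: {(d, 11, 26), (d, 11, 33), (d, 11, 38), (n, 11, 26), (n, 11, 33), (n, 11, 38), (p, 11, 26), (p, 11, 33), (p, 11, 38)}
Keep only column(s) E, D, F: {(11, d, 26), (11, d, 33), (11, d, 38), (11, n, 26), (11, n, 33), (11, n, 38), (11, p, 26), (11, p, 33), (11, p, 38)}

{(11, d, 26), (11, d, 33), (11, d, 38), (11, n, 26), (11, n, 33), (11, n, 38), (11, p, 26), (11, p, 33), (11, p, 38)}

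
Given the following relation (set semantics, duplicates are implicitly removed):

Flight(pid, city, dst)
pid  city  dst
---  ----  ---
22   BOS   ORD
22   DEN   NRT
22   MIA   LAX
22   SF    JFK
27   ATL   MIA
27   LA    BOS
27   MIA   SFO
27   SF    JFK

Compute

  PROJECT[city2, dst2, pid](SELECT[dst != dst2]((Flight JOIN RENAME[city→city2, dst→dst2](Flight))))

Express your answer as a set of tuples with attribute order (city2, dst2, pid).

ρ[city→city2, dst→dst2]: schema becomes (pid, city2, dst2); tuples unchanged.
Joining Flight and RENAME[city→city2, dst→dst2](Flight) on pid yields {(22, BOS, ORD, BOS, ORD), (22, BOS, ORD, DEN, NRT), (22, BOS, ORD, MIA, LAX), (22, BOS, ORD, SF, JFK), (22, DEN, NRT, BOS, ORD), (22, DEN, NRT, DEN, NRT), (22, DEN, NRT, MIA, LAX), (22, DEN, NRT, SF, JFK), (22, MIA, LAX, BOS, ORD), (22, MIA, LAX, DEN, NRT), (22, MIA, LAX, MIA, LAX), (22, MIA, LAX, SF, JFK), (22, SF, JFK, BOS, ORD), (22, SF, JFK, DEN, NRT), (22, SF, JFK, MIA, LAX), (22, SF, JFK, SF, JFK), (27, ATL, MIA, ATL, MIA), (27, ATL, MIA, LA, BOS), (27, ATL, MIA, MIA, SFO), (27, ATL, MIA, SF, JFK), (27, LA, BOS, ATL, MIA), (27, LA, BOS, LA, BOS), (27, LA, BOS, MIA, SFO), (27, LA, BOS, SF, JFK), (27, MIA, SFO, ATL, MIA), (27, MIA, SFO, LA, BOS), (27, MIA, SFO, MIA, SFO), (27, MIA, SFO, SF, JFK), (27, SF, JFK, ATL, MIA), (27, SF, JFK, LA, BOS), (27, SF, JFK, MIA, SFO), (27, SF, JFK, SF, JFK)}.
Apply σ_{dst != dst2}; surviving tuples: {(22, BOS, ORD, DEN, NRT), (22, BOS, ORD, MIA, LAX), (22, BOS, ORD, SF, JFK), (22, DEN, NRT, BOS, ORD), (22, DEN, NRT, MIA, LAX), (22, DEN, NRT, SF, JFK), (22, MIA, LAX, BOS, ORD), (22, MIA, LAX, DEN, NRT), (22, MIA, LAX, SF, JFK), (22, SF, JFK, BOS, ORD), (22, SF, JFK, DEN, NRT), (22, SF, JFK, MIA, LAX), (27, ATL, MIA, LA, BOS), (27, ATL, MIA, MIA, SFO), (27, ATL, MIA, SF, JFK), (27, LA, BOS, ATL, MIA), (27, LA, BOS, MIA, SFO), (27, LA, BOS, SF, JFK), (27, MIA, SFO, ATL, MIA), (27, MIA, SFO, LA, BOS), (27, MIA, SFO, SF, JFK), (27, SF, JFK, ATL, MIA), (27, SF, JFK, LA, BOS), (27, SF, JFK, MIA, SFO)}
π[city2, dst2, pid]: project onto (city2, dst2, pid) (16 duplicate(s) eliminated) → {(ATL, MIA, 27), (BOS, ORD, 22), (DEN, NRT, 22), (LA, BOS, 27), (MIA, LAX, 22), (MIA, SFO, 27), (SF, JFK, 22), (SF, JFK, 27)}

{(ATL, MIA, 27), (BOS, ORD, 22), (DEN, NRT, 22), (LA, BOS, 27), (MIA, LAX, 22), (MIA, SFO, 27), (SF, JFK, 22), (SF, JFK, 27)}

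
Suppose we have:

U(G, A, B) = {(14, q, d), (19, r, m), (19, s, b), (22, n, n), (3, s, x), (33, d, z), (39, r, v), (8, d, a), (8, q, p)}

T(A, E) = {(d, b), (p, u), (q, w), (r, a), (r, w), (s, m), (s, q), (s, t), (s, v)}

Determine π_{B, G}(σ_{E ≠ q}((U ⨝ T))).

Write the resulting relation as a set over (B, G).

{(a, 8), (b, 19), (d, 14), (m, 19), (p, 8), (v, 39), (x, 3), (z, 33)}

Joining U and T on A yields {(14, q, d, w), (19, r, m, a), (19, r, m, w), (19, s, b, m), (19, s, b, q), (19, s, b, t), (19, s, b, v), (3, s, x, m), (3, s, x, q), (3, s, x, t), (3, s, x, v), (33, d, z, b), (39, r, v, a), (39, r, v, w), (8, d, a, b), (8, q, p, w)}.
Selection E ≠ q: {(14, q, d, w), (19, r, m, a), (19, r, m, w), (19, s, b, m), (19, s, b, t), (19, s, b, v), (3, s, x, m), (3, s, x, t), (3, s, x, v), (33, d, z, b), (39, r, v, a), (39, r, v, w), (8, d, a, b), (8, q, p, w)}
π[B, G]: project onto (B, G) (6 duplicate(s) eliminated) → {(a, 8), (b, 19), (d, 14), (m, 19), (p, 8), (v, 39), (x, 3), (z, 33)}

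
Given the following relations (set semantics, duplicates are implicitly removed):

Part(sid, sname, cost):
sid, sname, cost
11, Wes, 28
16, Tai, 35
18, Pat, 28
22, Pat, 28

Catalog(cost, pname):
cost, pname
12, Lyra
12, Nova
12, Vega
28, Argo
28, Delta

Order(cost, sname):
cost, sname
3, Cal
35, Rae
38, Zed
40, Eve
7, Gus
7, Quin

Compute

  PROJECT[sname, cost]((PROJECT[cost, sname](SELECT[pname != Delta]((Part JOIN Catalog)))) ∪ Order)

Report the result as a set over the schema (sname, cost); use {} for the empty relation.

{(Cal, 3), (Eve, 40), (Gus, 7), (Pat, 28), (Quin, 7), (Rae, 35), (Wes, 28), (Zed, 38)}

Part ⋈ Catalog (natural join on cost): {(11, Wes, 28, Argo), (11, Wes, 28, Delta), (18, Pat, 28, Argo), (18, Pat, 28, Delta), (22, Pat, 28, Argo), (22, Pat, 28, Delta)}
Apply σ_{pname != Delta}; surviving tuples: {(11, Wes, 28, Argo), (18, Pat, 28, Argo), (22, Pat, 28, Argo)}
Projecting to cost, sname (1 duplicate(s) eliminated): {(28, Pat), (28, Wes)}
Set union of the two operands is {(28, Pat), (28, Wes), (3, Cal), (35, Rae), (38, Zed), (40, Eve), (7, Gus), (7, Quin)}.
Projecting to sname, cost: {(Cal, 3), (Eve, 40), (Gus, 7), (Pat, 28), (Quin, 7), (Rae, 35), (Wes, 28), (Zed, 38)}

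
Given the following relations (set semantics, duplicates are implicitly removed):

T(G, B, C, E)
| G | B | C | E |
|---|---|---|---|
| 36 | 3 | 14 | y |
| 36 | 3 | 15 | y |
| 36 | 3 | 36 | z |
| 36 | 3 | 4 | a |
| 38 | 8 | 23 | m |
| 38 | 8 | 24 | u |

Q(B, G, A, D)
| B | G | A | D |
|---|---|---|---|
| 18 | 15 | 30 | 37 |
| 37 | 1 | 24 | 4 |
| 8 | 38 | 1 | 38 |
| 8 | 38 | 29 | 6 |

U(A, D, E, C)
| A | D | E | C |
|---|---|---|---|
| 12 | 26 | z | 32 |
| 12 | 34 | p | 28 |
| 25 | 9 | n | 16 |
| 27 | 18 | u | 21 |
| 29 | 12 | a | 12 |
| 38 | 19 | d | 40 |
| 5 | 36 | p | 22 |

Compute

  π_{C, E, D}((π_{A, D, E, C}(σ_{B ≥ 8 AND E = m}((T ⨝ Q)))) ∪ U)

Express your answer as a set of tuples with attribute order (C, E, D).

T ⋈ Q (natural join on G, B): {(38, 8, 23, m, 1, 38), (38, 8, 23, m, 29, 6), (38, 8, 24, u, 1, 38), (38, 8, 24, u, 29, 6)}
Selection B ≥ 8 AND E = m: {(38, 8, 23, m, 1, 38), (38, 8, 23, m, 29, 6)}
Projecting to A, D, E, C: {(1, 38, m, 23), (29, 6, m, 23)}
Union: {(1, 38, m, 23), (29, 6, m, 23)} with {(12, 26, z, 32), (12, 34, p, 28), (25, 9, n, 16), (27, 18, u, 21), (29, 12, a, 12), (38, 19, d, 40), (5, 36, p, 22)} → {(1, 38, m, 23), (12, 26, z, 32), (12, 34, p, 28), (25, 9, n, 16), (27, 18, u, 21), (29, 12, a, 12), (29, 6, m, 23), (38, 19, d, 40), (5, 36, p, 22)}
Projecting to C, E, D: {(12, a, 12), (16, n, 9), (21, u, 18), (22, p, 36), (23, m, 38), (23, m, 6), (28, p, 34), (32, z, 26), (40, d, 19)}

{(12, a, 12), (16, n, 9), (21, u, 18), (22, p, 36), (23, m, 38), (23, m, 6), (28, p, 34), (32, z, 26), (40, d, 19)}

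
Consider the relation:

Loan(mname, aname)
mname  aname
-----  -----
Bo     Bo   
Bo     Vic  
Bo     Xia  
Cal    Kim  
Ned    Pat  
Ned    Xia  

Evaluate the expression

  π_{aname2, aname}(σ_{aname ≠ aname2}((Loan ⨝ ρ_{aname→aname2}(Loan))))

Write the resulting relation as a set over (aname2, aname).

ρ[aname→aname2]: schema becomes (mname, aname2); tuples unchanged.
Loan ⋈ ρ_{aname→aname2}(Loan) (natural join on mname): {(Bo, Bo, Bo), (Bo, Bo, Vic), (Bo, Bo, Xia), (Bo, Vic, Bo), (Bo, Vic, Vic), (Bo, Vic, Xia), (Bo, Xia, Bo), (Bo, Xia, Vic), (Bo, Xia, Xia), (Cal, Kim, Kim), (Ned, Pat, Pat), (Ned, Pat, Xia), (Ned, Xia, Pat), (Ned, Xia, Xia)}
σ[aname ≠ aname2]: keep tuples satisfying aname ≠ aname2 → {(Bo, Bo, Vic), (Bo, Bo, Xia), (Bo, Vic, Bo), (Bo, Vic, Xia), (Bo, Xia, Bo), (Bo, Xia, Vic), (Ned, Pat, Xia), (Ned, Xia, Pat)}
π_{aname2, aname} gives {(Bo, Vic), (Bo, Xia), (Pat, Xia), (Vic, Bo), (Vic, Xia), (Xia, Bo), (Xia, Pat), (Xia, Vic)}.

{(Bo, Vic), (Bo, Xia), (Pat, Xia), (Vic, Bo), (Vic, Xia), (Xia, Bo), (Xia, Pat), (Xia, Vic)}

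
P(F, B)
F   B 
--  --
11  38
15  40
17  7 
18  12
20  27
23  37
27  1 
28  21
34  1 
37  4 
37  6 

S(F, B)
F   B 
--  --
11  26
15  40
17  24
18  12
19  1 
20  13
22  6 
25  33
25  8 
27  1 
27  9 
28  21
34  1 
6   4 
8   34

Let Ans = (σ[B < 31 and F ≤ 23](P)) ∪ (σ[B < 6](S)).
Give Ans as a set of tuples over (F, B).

{(17, 7), (18, 12), (19, 1), (20, 27), (27, 1), (34, 1), (6, 4)}

Selection B < 31 and F ≤ 23: {(17, 7), (18, 12), (20, 27)}
Selection B < 6: {(19, 1), (27, 1), (34, 1), (6, 4)}
Union: {(17, 7), (18, 12), (20, 27)} with {(19, 1), (27, 1), (34, 1), (6, 4)} → {(17, 7), (18, 12), (19, 1), (20, 27), (27, 1), (34, 1), (6, 4)}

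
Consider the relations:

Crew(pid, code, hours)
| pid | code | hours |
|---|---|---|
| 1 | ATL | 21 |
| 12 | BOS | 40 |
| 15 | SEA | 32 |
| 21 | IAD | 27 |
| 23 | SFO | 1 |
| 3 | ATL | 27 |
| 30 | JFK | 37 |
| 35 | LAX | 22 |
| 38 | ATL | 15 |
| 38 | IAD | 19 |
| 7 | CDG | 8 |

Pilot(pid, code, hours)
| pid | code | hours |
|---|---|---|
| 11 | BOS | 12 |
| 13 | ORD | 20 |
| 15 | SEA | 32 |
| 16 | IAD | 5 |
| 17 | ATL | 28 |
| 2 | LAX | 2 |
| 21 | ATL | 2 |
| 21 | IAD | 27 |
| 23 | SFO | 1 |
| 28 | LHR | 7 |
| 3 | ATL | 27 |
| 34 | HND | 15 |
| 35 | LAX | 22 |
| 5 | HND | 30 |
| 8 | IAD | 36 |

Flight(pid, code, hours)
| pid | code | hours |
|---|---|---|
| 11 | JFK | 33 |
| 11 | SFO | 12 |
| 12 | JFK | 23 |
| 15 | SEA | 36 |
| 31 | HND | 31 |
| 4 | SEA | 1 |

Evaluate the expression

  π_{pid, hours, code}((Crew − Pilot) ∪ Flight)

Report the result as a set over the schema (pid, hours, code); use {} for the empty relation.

{(1, 21, ATL), (11, 12, SFO), (11, 33, JFK), (12, 23, JFK), (12, 40, BOS), (15, 36, SEA), (30, 37, JFK), (31, 31, HND), (38, 15, ATL), (38, 19, IAD), (4, 1, SEA), (7, 8, CDG)}

Difference: {(1, ATL, 21), (12, BOS, 40), (15, SEA, 32), (21, IAD, 27), (23, SFO, 1), (3, ATL, 27), (30, JFK, 37), (35, LAX, 22), (38, ATL, 15), (38, IAD, 19), (7, CDG, 8)} with {(11, BOS, 12), (13, ORD, 20), (15, SEA, 32), (16, IAD, 5), (17, ATL, 28), (2, LAX, 2), (21, ATL, 2), (21, IAD, 27), (23, SFO, 1), (28, LHR, 7), (3, ATL, 27), (34, HND, 15), (35, LAX, 22), (5, HND, 30), (8, IAD, 36)} → {(1, ATL, 21), (12, BOS, 40), (30, JFK, 37), (38, ATL, 15), (38, IAD, 19), (7, CDG, 8)}
Union: {(1, ATL, 21), (12, BOS, 40), (30, JFK, 37), (38, ATL, 15), (38, IAD, 19), (7, CDG, 8)} with {(11, JFK, 33), (11, SFO, 12), (12, JFK, 23), (15, SEA, 36), (31, HND, 31), (4, SEA, 1)} → {(1, ATL, 21), (11, JFK, 33), (11, SFO, 12), (12, BOS, 40), (12, JFK, 23), (15, SEA, 36), (30, JFK, 37), (31, HND, 31), (38, ATL, 15), (38, IAD, 19), (4, SEA, 1), (7, CDG, 8)}
π_{pid, hours, code} gives {(1, 21, ATL), (11, 12, SFO), (11, 33, JFK), (12, 23, JFK), (12, 40, BOS), (15, 36, SEA), (30, 37, JFK), (31, 31, HND), (38, 15, ATL), (38, 19, IAD), (4, 1, SEA), (7, 8, CDG)}.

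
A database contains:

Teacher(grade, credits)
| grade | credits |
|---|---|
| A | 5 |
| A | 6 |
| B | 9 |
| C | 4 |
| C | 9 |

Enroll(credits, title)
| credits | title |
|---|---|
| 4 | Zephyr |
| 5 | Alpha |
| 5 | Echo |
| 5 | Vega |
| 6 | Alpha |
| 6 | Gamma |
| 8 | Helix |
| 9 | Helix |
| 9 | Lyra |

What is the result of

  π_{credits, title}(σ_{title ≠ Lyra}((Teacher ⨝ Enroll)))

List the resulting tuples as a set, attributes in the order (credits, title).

{(4, Zephyr), (5, Alpha), (5, Echo), (5, Vega), (6, Alpha), (6, Gamma), (9, Helix)}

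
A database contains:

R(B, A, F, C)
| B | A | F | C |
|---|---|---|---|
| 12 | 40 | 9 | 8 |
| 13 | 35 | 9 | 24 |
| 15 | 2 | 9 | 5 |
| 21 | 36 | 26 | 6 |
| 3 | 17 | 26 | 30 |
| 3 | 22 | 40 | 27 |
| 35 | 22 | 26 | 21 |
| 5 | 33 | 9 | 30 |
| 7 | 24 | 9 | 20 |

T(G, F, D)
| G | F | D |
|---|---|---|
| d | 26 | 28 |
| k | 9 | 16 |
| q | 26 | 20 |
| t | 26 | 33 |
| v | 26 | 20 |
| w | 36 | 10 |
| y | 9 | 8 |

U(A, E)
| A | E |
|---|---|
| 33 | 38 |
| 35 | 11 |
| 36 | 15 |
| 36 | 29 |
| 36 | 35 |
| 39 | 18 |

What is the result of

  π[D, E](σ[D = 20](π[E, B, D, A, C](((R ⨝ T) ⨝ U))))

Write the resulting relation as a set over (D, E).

Joining R and T on F yields {(12, 40, 9, 8, k, 16), (12, 40, 9, 8, y, 8), (13, 35, 9, 24, k, 16), (13, 35, 9, 24, y, 8), (15, 2, 9, 5, k, 16), (15, 2, 9, 5, y, 8), (21, 36, 26, 6, d, 28), (21, 36, 26, 6, q, 20), (21, 36, 26, 6, t, 33), (21, 36, 26, 6, v, 20), (3, 17, 26, 30, d, 28), (3, 17, 26, 30, q, 20), (3, 17, 26, 30, t, 33), (3, 17, 26, 30, v, 20), (35, 22, 26, 21, d, 28), (35, 22, 26, 21, q, 20), (35, 22, 26, 21, t, 33), (35, 22, 26, 21, v, 20), (5, 33, 9, 30, k, 16), (5, 33, 9, 30, y, 8), (7, 24, 9, 20, k, 16), (7, 24, 9, 20, y, 8)}.
Joining (R ⨝ T) and U on A yields {(13, 35, 9, 24, k, 16, 11), (13, 35, 9, 24, y, 8, 11), (21, 36, 26, 6, d, 28, 15), (21, 36, 26, 6, d, 28, 29), (21, 36, 26, 6, d, 28, 35), (21, 36, 26, 6, q, 20, 15), (21, 36, 26, 6, q, 20, 29), (21, 36, 26, 6, q, 20, 35), (21, 36, 26, 6, t, 33, 15), (21, 36, 26, 6, t, 33, 29), (21, 36, 26, 6, t, 33, 35), (21, 36, 26, 6, v, 20, 15), (21, 36, 26, 6, v, 20, 29), (21, 36, 26, 6, v, 20, 35), (5, 33, 9, 30, k, 16, 38), (5, 33, 9, 30, y, 8, 38)}.
Projecting to E, B, D, A, C (3 duplicate(s) eliminated): {(11, 13, 16, 35, 24), (11, 13, 8, 35, 24), (15, 21, 20, 36, 6), (15, 21, 28, 36, 6), (15, 21, 33, 36, 6), (29, 21, 20, 36, 6), (29, 21, 28, 36, 6), (29, 21, 33, 36, 6), (35, 21, 20, 36, 6), (35, 21, 28, 36, 6), (35, 21, 33, 36, 6), (38, 5, 16, 33, 30), (38, 5, 8, 33, 30)}
σ[D = 20]: keep tuples satisfying D = 20 → {(15, 21, 20, 36, 6), (29, 21, 20, 36, 6), (35, 21, 20, 36, 6)}
Projecting to D, E: {(20, 15), (20, 29), (20, 35)}

{(20, 15), (20, 29), (20, 35)}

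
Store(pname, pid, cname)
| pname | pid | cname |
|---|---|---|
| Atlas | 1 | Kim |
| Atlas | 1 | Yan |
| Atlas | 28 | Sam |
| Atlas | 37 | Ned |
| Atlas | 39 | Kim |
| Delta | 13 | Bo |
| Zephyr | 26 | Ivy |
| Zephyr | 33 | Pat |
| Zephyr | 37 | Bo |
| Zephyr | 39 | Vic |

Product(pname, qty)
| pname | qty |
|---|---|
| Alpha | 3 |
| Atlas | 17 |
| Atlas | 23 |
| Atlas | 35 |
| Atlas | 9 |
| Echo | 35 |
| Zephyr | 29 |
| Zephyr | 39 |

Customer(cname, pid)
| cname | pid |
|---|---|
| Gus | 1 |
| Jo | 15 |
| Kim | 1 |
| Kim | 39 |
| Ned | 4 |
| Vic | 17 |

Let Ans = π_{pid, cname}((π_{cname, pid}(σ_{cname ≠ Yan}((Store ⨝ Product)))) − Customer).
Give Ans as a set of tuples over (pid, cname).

{(26, Ivy), (28, Sam), (33, Pat), (37, Bo), (37, Ned), (39, Vic)}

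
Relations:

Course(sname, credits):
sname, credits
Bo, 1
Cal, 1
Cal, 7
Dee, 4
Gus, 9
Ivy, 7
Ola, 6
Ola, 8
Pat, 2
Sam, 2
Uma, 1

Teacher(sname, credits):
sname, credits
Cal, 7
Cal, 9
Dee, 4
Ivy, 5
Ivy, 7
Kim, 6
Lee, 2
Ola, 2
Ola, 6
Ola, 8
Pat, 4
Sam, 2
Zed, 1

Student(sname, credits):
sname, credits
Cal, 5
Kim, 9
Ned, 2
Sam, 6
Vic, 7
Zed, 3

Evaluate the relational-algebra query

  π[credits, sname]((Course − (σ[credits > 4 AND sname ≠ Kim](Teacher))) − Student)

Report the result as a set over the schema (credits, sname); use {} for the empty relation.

Filtering on credits > 4 AND sname ≠ Kim leaves {(Cal, 7), (Cal, 9), (Ivy, 5), (Ivy, 7), (Ola, 6), (Ola, 8)}.
Taking the difference: {(Bo, 1), (Cal, 1), (Dee, 4), (Gus, 9), (Pat, 2), (Sam, 2), (Uma, 1)}
Taking the difference: {(Bo, 1), (Cal, 1), (Dee, 4), (Gus, 9), (Pat, 2), (Sam, 2), (Uma, 1)}
π[credits, sname]: project onto (credits, sname) → {(1, Bo), (1, Cal), (1, Uma), (2, Pat), (2, Sam), (4, Dee), (9, Gus)}

{(1, Bo), (1, Cal), (1, Uma), (2, Pat), (2, Sam), (4, Dee), (9, Gus)}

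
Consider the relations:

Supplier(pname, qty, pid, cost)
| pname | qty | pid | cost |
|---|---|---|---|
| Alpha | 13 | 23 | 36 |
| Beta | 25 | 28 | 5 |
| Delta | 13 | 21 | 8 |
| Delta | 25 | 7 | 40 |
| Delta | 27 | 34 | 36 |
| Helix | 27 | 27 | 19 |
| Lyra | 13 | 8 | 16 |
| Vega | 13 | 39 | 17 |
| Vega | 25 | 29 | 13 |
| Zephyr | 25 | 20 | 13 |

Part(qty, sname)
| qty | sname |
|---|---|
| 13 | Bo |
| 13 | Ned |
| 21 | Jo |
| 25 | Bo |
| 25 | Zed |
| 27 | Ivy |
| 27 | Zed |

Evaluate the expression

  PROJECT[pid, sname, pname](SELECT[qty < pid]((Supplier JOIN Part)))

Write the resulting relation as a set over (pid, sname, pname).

{(21, Bo, Delta), (21, Ned, Delta), (23, Bo, Alpha), (23, Ned, Alpha), (28, Bo, Beta), (28, Zed, Beta), (29, Bo, Vega), (29, Zed, Vega), (34, Ivy, Delta), (34, Zed, Delta), (39, Bo, Vega), (39, Ned, Vega)}

Joining Supplier and Part on qty yields {(Alpha, 13, 23, 36, Bo), (Alpha, 13, 23, 36, Ned), (Beta, 25, 28, 5, Bo), (Beta, 25, 28, 5, Zed), (Delta, 13, 21, 8, Bo), (Delta, 13, 21, 8, Ned), (Delta, 25, 7, 40, Bo), (Delta, 25, 7, 40, Zed), (Delta, 27, 34, 36, Ivy), (Delta, 27, 34, 36, Zed), (Helix, 27, 27, 19, Ivy), (Helix, 27, 27, 19, Zed), (Lyra, 13, 8, 16, Bo), (Lyra, 13, 8, 16, Ned), (Vega, 13, 39, 17, Bo), (Vega, 13, 39, 17, Ned), (Vega, 25, 29, 13, Bo), (Vega, 25, 29, 13, Zed), (Zephyr, 25, 20, 13, Bo), (Zephyr, 25, 20, 13, Zed)}.
Selection qty < pid: {(Alpha, 13, 23, 36, Bo), (Alpha, 13, 23, 36, Ned), (Beta, 25, 28, 5, Bo), (Beta, 25, 28, 5, Zed), (Delta, 13, 21, 8, Bo), (Delta, 13, 21, 8, Ned), (Delta, 27, 34, 36, Ivy), (Delta, 27, 34, 36, Zed), (Vega, 13, 39, 17, Bo), (Vega, 13, 39, 17, Ned), (Vega, 25, 29, 13, Bo), (Vega, 25, 29, 13, Zed)}
π_{pid, sname, pname} gives {(21, Bo, Delta), (21, Ned, Delta), (23, Bo, Alpha), (23, Ned, Alpha), (28, Bo, Beta), (28, Zed, Beta), (29, Bo, Vega), (29, Zed, Vega), (34, Ivy, Delta), (34, Zed, Delta), (39, Bo, Vega), (39, Ned, Vega)}.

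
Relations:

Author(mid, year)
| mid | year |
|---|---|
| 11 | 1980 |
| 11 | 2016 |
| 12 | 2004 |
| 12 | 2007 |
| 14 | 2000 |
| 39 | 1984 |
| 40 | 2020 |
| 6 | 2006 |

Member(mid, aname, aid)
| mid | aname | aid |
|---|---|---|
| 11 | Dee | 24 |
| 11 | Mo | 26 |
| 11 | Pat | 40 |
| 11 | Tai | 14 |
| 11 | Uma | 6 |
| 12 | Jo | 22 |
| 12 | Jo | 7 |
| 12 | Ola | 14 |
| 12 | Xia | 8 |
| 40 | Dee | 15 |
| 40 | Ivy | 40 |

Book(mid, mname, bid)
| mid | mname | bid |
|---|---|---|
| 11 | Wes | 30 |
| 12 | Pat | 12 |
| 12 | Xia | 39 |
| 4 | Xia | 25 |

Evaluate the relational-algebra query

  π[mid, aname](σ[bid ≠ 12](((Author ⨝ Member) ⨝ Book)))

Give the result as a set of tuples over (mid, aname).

Author ⋈ Member (natural join on mid): {(11, 1980, Dee, 24), (11, 1980, Mo, 26), (11, 1980, Pat, 40), (11, 1980, Tai, 14), (11, 1980, Uma, 6), (11, 2016, Dee, 24), (11, 2016, Mo, 26), (11, 2016, Pat, 40), (11, 2016, Tai, 14), (11, 2016, Uma, 6), (12, 2004, Jo, 22), (12, 2004, Jo, 7), (12, 2004, Ola, 14), (12, 2004, Xia, 8), (12, 2007, Jo, 22), (12, 2007, Jo, 7), (12, 2007, Ola, 14), (12, 2007, Xia, 8), (40, 2020, Dee, 15), (40, 2020, Ivy, 40)}
(Author ⨝ Member) ⋈ Book (natural join on mid): {(11, 1980, Dee, 24, Wes, 30), (11, 1980, Mo, 26, Wes, 30), (11, 1980, Pat, 40, Wes, 30), (11, 1980, Tai, 14, Wes, 30), (11, 1980, Uma, 6, Wes, 30), (11, 2016, Dee, 24, Wes, 30), (11, 2016, Mo, 26, Wes, 30), (11, 2016, Pat, 40, Wes, 30), (11, 2016, Tai, 14, Wes, 30), (11, 2016, Uma, 6, Wes, 30), (12, 2004, Jo, 22, Pat, 12), (12, 2004, Jo, 22, Xia, 39), (12, 2004, Jo, 7, Pat, 12), (12, 2004, Jo, 7, Xia, 39), (12, 2004, Ola, 14, Pat, 12), (12, 2004, Ola, 14, Xia, 39), (12, 2004, Xia, 8, Pat, 12), (12, 2004, Xia, 8, Xia, 39), (12, 2007, Jo, 22, Pat, 12), (12, 2007, Jo, 22, Xia, 39), (12, 2007, Jo, 7, Pat, 12), (12, 2007, Jo, 7, Xia, 39), (12, 2007, Ola, 14, Pat, 12), (12, 2007, Ola, 14, Xia, 39), (12, 2007, Xia, 8, Pat, 12), (12, 2007, Xia, 8, Xia, 39)}
Filtering on bid ≠ 12 leaves {(11, 1980, Dee, 24, Wes, 30), (11, 1980, Mo, 26, Wes, 30), (11, 1980, Pat, 40, Wes, 30), (11, 1980, Tai, 14, Wes, 30), (11, 1980, Uma, 6, Wes, 30), (11, 2016, Dee, 24, Wes, 30), (11, 2016, Mo, 26, Wes, 30), (11, 2016, Pat, 40, Wes, 30), (11, 2016, Tai, 14, Wes, 30), (11, 2016, Uma, 6, Wes, 30), (12, 2004, Jo, 22, Xia, 39), (12, 2004, Jo, 7, Xia, 39), (12, 2004, Ola, 14, Xia, 39), (12, 2004, Xia, 8, Xia, 39), (12, 2007, Jo, 22, Xia, 39), (12, 2007, Jo, 7, Xia, 39), (12, 2007, Ola, 14, Xia, 39), (12, 2007, Xia, 8, Xia, 39)}.
π_{mid, aname} gives {(11, Dee), (11, Mo), (11, Pat), (11, Tai), (11, Uma), (12, Jo), (12, Ola), (12, Xia)} (10 duplicate(s) eliminated).

{(11, Dee), (11, Mo), (11, Pat), (11, Tai), (11, Uma), (12, Jo), (12, Ola), (12, Xia)}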